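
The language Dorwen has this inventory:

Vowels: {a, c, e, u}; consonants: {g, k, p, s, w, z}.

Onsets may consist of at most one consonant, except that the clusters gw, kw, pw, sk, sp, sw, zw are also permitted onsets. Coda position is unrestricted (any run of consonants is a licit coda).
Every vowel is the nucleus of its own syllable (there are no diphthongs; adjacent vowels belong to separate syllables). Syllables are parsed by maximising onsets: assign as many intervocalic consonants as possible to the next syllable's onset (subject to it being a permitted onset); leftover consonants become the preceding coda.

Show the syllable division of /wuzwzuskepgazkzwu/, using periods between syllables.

The vowels are u, u, e, a, u — 5 nuclei, so 5 syllables.
V1 /u/ – V2 /u/: /zwz/ splits as /zw/ + /z/ (/z/ is the longest suffix that is a licit onset).
V2 /u/ – V3 /e/: /sk/ — entire cluster is a permitted onset → onset /sk/, coda ∅.
V3 /e/ – V4 /a/: /pg/ — longest licit onset from the right is /g/, leaving /p/ as coda.
V4 /a/ – V5 /u/: cluster /zkzw/ — the longest permitted-onset suffix is /zw/; onset = /zw/, preceding coda = /zk/.

wuzw.zu.skep.gazk.zwu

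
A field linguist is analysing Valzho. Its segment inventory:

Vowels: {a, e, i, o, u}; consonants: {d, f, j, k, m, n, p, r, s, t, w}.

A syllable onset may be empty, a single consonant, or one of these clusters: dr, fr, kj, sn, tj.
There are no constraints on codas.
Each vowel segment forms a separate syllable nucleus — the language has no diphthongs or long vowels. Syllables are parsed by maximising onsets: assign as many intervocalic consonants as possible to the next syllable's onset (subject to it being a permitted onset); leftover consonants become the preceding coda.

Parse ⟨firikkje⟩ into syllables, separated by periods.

Vowels present: i, i, e; each is a nucleus, giving 3 syllables.
Between /i/ (V1) and /i/ (V2): /r/ is a single consonant, so it becomes the next onset.
Between /i/ (V2) and /e/ (V3): /kkj/ — longest licit onset from the right is /kj/, leaving /k/ as coda.

fi.rik.kje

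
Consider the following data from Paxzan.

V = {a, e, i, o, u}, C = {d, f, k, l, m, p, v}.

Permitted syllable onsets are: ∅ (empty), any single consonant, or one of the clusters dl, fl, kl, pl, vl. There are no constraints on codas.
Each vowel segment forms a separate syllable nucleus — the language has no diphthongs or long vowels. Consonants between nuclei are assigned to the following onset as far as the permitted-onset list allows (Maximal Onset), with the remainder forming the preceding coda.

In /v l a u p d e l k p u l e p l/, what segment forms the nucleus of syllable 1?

Nuclei (vowels): a, u, e, u, e → 5 syllables.
The first nucleus (vowel 1 from the left) is /a/.

a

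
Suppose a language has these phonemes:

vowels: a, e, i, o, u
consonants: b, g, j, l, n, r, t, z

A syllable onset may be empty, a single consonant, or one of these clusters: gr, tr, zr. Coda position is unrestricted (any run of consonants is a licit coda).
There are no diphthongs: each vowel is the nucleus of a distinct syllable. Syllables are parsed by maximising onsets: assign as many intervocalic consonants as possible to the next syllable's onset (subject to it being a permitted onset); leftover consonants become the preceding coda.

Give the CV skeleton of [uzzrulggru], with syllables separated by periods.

Vowels present: u, u, u; each is a nucleus, giving 3 syllables.
V1 /u/ – V2 /u/: cluster /zzr/ — the longest permitted-onset suffix is /zr/; onset = /zr/, preceding coda = /z/.
V2 /u/ – V3 /u/: cluster /lggr/ — the longest permitted-onset suffix is /gr/; onset = /gr/, preceding coda = /lg/.
Putting it together: uz.zrulg.gru.
Mapping each syllable to C/V: /uz/ → VC, /zrulg/ → CCVCC, /gru/ → CCV.

VC.CCVCC.CCV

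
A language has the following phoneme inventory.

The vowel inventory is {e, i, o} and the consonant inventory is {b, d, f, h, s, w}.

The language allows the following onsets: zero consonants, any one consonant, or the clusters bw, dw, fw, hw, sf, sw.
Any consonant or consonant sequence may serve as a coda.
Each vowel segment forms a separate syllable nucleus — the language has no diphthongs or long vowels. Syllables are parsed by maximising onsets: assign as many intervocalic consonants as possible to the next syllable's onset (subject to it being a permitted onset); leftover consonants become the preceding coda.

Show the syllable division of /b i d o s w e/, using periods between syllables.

bi.do.swe

Nuclei (vowels): i, o, e → 3 syllables.
Between /i/ (V1) and /o/ (V2): /d/ is a single consonant, so it becomes the next onset.
Between /o/ (V2) and /e/ (V3): /sw/ is a licit onset in full, so it all attaches to the next syllable.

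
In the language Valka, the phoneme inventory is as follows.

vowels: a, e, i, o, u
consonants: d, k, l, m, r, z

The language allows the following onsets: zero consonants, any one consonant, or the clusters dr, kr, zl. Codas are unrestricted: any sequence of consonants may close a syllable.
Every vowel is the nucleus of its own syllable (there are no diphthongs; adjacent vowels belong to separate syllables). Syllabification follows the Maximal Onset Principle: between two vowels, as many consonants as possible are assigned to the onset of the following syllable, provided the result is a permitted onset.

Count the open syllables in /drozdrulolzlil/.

Vowels present: o, u, o, i; each is a nucleus, giving 4 syllables.
V1 /o/ – V2 /u/: cluster /zdr/ — the longest permitted-onset suffix is /dr/; onset = /dr/, preceding coda = /z/.
V2 /u/ – V3 /o/: /l/ is a single consonant, so it becomes the next onset.
V3 /o/ – V4 /i/: /lzl/ splits as /l/ + /zl/ (/zl/ is the longest suffix that is a licit onset).
Syllabification: droz.dru.lol.zlil.
Classifying each syllable: /droz/ (closed), /dru/ (open), /lol/ (closed), /zlil/ (closed).
Open syllables: 1.

1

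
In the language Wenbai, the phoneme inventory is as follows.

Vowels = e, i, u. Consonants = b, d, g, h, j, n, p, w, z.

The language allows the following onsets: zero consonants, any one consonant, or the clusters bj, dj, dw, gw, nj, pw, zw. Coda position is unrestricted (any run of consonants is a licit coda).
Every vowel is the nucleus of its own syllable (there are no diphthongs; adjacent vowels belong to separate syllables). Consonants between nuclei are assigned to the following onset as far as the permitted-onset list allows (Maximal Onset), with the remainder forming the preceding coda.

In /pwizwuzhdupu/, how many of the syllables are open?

3

Vowels present: i, u, u, u; each is a nucleus, giving 4 syllables.
V1 /i/ – V2 /u/: cluster /zw/ — /zw/ is itself a permitted onset, so the whole cluster goes right; preceding coda = ∅.
V2 /u/ – V3 /u/: /zhd/ splits as /zh/ + /d/ (/d/ is the longest suffix that is a licit onset).
V3 /u/ – V4 /u/: /p/ is a single consonant, so it becomes the next onset.
So the parse is pwi.zwuzh.du.pu.
Classifying each syllable: /pwi/ (open), /zwuzh/ (closed), /du/ (open), /pu/ (open).
Open syllables: 3.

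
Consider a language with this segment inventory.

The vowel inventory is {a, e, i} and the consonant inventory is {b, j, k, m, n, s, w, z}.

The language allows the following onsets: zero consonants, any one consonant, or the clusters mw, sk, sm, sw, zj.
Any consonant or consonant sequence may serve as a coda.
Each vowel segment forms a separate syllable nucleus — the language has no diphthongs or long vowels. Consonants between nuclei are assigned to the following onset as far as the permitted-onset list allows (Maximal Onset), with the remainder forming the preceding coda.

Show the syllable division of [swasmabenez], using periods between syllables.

swa.sma.be.nez

Nuclei (vowels): a, a, e, e → 4 syllables.
V1 /a/ – V2 /a/: /sm/ is a licit onset in full, so it all attaches to the next syllable.
V2 /a/ – V3 /e/: just /b/ — single C goes to the following onset.
V3 /e/ – V4 /e/: /n/ is a single consonant, so it becomes the next onset.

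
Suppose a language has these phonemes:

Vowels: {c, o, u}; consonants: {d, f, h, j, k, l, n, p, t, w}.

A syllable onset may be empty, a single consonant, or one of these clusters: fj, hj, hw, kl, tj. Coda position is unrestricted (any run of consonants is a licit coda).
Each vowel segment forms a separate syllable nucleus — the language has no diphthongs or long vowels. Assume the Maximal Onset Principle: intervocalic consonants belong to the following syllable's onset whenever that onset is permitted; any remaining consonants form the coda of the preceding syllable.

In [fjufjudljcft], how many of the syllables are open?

The vowels are u, u, c — 3 nuclei, so 3 syllables.
V1 /u/ – V2 /u/: /fj/ is a licit onset in full, so it all attaches to the next syllable.
V2 /u/ – V3 /c/: /dlj/ splits as /dl/ + /j/ (/j/ is the longest suffix that is a licit onset).
Result: fju.fjudl.jcft.
Classifying each syllable: /fju/ (open), /fjudl/ (closed), /jcft/ (closed).
Open syllables: 1.

1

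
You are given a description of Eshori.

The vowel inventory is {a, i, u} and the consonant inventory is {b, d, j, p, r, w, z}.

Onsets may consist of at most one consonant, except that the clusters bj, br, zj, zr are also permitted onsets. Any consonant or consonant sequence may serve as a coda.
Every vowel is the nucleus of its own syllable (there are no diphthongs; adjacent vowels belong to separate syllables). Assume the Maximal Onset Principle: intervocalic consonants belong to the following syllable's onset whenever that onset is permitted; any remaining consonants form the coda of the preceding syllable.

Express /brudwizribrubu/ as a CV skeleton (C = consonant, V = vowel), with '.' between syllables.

CCVC.CV.CCV.CCV.CV

The vowels are u, i, i, u, u — 5 nuclei, so 5 syllables.
V1 /u/ – V2 /i/: /dw/ splits as /d/ + /w/ (/w/ is the longest suffix that is a licit onset).
V2 /i/ – V3 /i/: /zr/ — entire cluster is a permitted onset → onset /zr/, coda ∅.
V3 /i/ – V4 /u/: /br/ — entire cluster is a permitted onset → onset /br/, coda ∅.
V4 /u/ – V5 /u/: /b/ → onset of the next syllable (single consonants are always licit onsets).
Result: brud.wi.zri.bru.bu.
Mapping each syllable to C/V: /brud/ → CCVC, /wi/ → CV, /zri/ → CCV, /bru/ → CCV, /bu/ → CV.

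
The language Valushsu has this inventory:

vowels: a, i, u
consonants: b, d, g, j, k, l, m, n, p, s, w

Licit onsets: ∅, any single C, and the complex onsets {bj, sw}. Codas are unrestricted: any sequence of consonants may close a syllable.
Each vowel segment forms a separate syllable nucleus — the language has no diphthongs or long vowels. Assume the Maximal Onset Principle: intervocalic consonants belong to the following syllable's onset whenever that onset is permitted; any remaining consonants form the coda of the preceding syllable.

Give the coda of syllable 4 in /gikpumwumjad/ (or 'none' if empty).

The vowels are i, u, u, a — 4 nuclei, so 4 syllables.
σ1/σ2 boundary: cluster /kp/ — the longest permitted-onset suffix is /p/; onset = /p/, preceding coda = /k/.
σ2/σ3 boundary: /mw/ splits as /m/ + /w/ (/w/ is the longest suffix that is a licit onset).
σ3/σ4 boundary: /mj/ splits as /m/ + /j/ (/j/ is the longest suffix that is a licit onset).
Syllabification: gik.pum.wum.jad.
Syllable 4 is /jad/: onset /j/, nucleus /a/, coda /d/.

d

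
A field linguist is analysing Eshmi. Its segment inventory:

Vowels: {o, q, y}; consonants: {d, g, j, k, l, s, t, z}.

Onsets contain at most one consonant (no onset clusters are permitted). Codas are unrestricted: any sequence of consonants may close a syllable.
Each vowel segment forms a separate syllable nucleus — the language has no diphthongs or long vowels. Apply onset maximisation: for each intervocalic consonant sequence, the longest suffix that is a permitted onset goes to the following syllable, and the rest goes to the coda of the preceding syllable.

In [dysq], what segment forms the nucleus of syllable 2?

q

Nuclei (vowels): y, q → 2 syllables.
The second nucleus (vowel 2 from the left) is /q/.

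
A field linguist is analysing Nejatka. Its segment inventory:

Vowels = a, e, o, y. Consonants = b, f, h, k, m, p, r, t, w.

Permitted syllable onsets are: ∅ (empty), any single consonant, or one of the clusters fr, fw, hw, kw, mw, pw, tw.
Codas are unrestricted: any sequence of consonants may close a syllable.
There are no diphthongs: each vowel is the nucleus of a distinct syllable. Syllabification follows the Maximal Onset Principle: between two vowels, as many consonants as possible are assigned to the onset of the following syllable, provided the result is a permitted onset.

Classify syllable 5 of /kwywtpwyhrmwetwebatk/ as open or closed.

The vowels are y, y, e, e, a — 5 nuclei, so 5 syllables.
V1 /y/ – V2 /y/: cluster /wtpw/ — the longest permitted-onset suffix is /pw/; onset = /pw/, preceding coda = /wt/.
V2 /y/ – V3 /e/: /hrmw/ splits as /hr/ + /mw/ (/mw/ is the longest suffix that is a licit onset).
V3 /e/ – V4 /e/: /tw/ is a licit onset in full, so it all attaches to the next syllable.
V4 /e/ – V5 /a/: /b/ → onset of the next syllable (single consonants are always licit onsets).
Result: kwywt.pwyhr.mwe.twe.batk.
Syllable 5 is /batk/ with coda /tk/, so it is closed.

closed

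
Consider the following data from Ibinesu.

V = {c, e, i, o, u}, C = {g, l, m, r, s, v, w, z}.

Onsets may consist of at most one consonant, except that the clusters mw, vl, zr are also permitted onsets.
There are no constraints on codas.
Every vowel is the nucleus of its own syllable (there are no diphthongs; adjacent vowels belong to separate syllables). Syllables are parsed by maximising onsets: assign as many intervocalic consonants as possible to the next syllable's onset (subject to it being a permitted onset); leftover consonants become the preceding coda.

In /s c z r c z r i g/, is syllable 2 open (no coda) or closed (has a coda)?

open

Nuclei (vowels): c, c, i → 3 syllables.
/c…c/ gap (V1→V2): cluster /zr/ — /zr/ is itself a permitted onset, so the whole cluster goes right; preceding coda = ∅.
/c…i/ gap (V2→V3): /zr/ is a licit onset in full, so it all attaches to the next syllable.
Putting it together: sc.zrc.zrig.
Syllable 2 is /zrc/; it ends in its nucleus with no coda, so it is open.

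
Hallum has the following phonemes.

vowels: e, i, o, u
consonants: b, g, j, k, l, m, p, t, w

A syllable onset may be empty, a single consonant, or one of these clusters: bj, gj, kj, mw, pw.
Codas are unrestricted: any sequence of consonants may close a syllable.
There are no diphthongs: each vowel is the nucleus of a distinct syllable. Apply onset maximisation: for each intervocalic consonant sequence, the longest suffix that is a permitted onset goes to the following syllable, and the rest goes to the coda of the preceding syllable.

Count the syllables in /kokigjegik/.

The vowels are o, i, e, i — 4 nuclei, so 4 syllables.

4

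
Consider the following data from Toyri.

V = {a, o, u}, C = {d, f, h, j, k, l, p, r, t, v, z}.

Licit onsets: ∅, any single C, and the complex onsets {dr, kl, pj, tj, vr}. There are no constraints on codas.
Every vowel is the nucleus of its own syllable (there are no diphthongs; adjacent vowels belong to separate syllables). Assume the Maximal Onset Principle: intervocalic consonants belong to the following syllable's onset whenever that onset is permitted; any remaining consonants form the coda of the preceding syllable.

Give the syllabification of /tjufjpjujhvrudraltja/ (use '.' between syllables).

tjufj.pjujh.vru.dral.tja

Vowels present: u, u, u, a, a; each is a nucleus, giving 5 syllables.
V1 /u/ – V2 /u/: /fjpj/ — longest licit onset from the right is /pj/, leaving /fj/ as coda.
V2 /u/ – V3 /u/: /jhvr/ — longest licit onset from the right is /vr/, leaving /jh/ as coda.
V3 /u/ – V4 /a/: /dr/ — entire cluster is a permitted onset → onset /dr/, coda ∅.
V4 /a/ – V5 /a/: cluster /ltj/ — the longest permitted-onset suffix is /tj/; onset = /tj/, preceding coda = /l/.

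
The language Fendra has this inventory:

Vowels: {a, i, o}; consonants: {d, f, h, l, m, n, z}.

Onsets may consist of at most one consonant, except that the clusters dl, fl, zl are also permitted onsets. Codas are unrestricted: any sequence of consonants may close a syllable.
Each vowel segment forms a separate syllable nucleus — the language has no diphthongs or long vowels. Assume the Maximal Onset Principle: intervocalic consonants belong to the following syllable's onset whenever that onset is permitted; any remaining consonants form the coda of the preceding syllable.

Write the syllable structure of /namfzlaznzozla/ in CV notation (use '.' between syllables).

Nuclei (vowels): a, a, o, a → 4 syllables.
V1 /a/ – V2 /a/: cluster /mfzl/ — the longest permitted-onset suffix is /zl/; onset = /zl/, preceding coda = /mf/.
V2 /a/ – V3 /o/: /znz/ — longest licit onset from the right is /z/, leaving /zn/ as coda.
V3 /o/ – V4 /a/: cluster /zl/ — /zl/ is itself a permitted onset, so the whole cluster goes right; preceding coda = ∅.
So the parse is namf.zlazn.zo.zla.
Mapping each syllable to C/V: /namf/ → CVCC, /zlazn/ → CCVCC, /zo/ → CV, /zla/ → CCV.

CVCC.CCVCC.CV.CCV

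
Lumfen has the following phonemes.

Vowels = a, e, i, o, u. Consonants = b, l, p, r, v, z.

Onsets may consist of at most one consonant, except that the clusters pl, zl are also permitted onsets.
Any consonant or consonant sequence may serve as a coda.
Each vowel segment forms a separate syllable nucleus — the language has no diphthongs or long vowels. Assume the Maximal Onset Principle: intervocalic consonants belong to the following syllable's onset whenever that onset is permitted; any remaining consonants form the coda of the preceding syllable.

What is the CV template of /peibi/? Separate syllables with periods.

The vowels are e, i, i — 3 nuclei, so 3 syllables.
V1 /e/ – V2 /i/: no consonants, so the boundary falls immediately after /e/.
V2 /i/ – V3 /i/: just /b/ — single C goes to the following onset.
So the parse is pe.i.bi.
Mapping each syllable to C/V: /pe/ → CV, /i/ → V, /bi/ → CV.

CV.V.CV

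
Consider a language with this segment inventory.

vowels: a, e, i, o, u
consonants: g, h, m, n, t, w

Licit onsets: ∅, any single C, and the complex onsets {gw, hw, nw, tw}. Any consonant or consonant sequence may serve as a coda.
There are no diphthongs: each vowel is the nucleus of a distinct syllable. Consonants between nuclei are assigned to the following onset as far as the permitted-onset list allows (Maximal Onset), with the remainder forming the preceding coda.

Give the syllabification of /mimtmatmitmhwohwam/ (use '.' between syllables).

The vowels are i, a, i, o, a — 5 nuclei, so 5 syllables.
σ1/σ2 boundary: cluster /mtm/ — the longest permitted-onset suffix is /m/; onset = /m/, preceding coda = /mt/.
σ2/σ3 boundary: /tm/; trying suffixes from longest down, /m/ is the first permitted one, so coda /t/ | onset /m/.
σ3/σ4 boundary: /tmhw/; trying suffixes from longest down, /hw/ is the first permitted one, so coda /tm/ | onset /hw/.
σ4/σ5 boundary: /hw/ — entire cluster is a permitted onset → onset /hw/, coda ∅.

mimt.mat.mitm.hwo.hwam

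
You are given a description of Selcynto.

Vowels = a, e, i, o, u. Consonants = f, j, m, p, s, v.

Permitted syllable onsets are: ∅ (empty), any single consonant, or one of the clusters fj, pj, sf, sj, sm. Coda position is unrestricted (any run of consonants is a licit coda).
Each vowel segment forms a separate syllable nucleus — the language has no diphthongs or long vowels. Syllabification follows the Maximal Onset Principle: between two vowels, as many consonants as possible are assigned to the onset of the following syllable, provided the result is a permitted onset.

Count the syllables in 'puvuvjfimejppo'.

Vowels present: u, u, i, e, o; each is a nucleus, giving 5 syllables.

5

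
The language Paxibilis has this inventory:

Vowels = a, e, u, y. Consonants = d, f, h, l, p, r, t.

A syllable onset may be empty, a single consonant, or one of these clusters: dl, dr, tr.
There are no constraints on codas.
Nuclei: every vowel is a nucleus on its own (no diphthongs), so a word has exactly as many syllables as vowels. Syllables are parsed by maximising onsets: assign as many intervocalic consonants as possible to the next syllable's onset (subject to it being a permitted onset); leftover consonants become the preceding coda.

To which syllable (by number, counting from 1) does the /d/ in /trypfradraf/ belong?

3

Nuclei (vowels): y, a, a → 3 syllables.
σ1/σ2 boundary: cluster /pfr/ — the longest permitted-onset suffix is /r/; onset = /r/, preceding coda = /pf/.
σ2/σ3 boundary: /dr/ — entire cluster is a permitted onset → onset /dr/, coda ∅.
So the parse is trypf.ra.draf.
The /d/ is in the onset of syllable 3 (/draf/).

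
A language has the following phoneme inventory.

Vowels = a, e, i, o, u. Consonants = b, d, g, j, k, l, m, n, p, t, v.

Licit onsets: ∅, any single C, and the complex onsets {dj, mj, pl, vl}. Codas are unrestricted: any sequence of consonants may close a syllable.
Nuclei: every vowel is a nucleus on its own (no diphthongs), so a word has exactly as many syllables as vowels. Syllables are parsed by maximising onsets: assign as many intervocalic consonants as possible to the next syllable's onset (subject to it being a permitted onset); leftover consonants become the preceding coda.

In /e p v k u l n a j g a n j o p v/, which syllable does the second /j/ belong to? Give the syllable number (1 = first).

Vowels present: e, u, a, a, o; each is a nucleus, giving 5 syllables.
Between /e/ (V1) and /u/ (V2): /pvk/ splits as /pv/ + /k/ (/k/ is the longest suffix that is a licit onset).
Between /u/ (V2) and /a/ (V3): /ln/; trying suffixes from longest down, /n/ is the first permitted one, so coda /l/ | onset /n/.
Between /a/ (V3) and /a/ (V4): /jg/ — longest licit onset from the right is /g/, leaving /j/ as coda.
Between /a/ (V4) and /o/ (V5): cluster /nj/ — the longest permitted-onset suffix is /j/; onset = /j/, preceding coda = /n/.
Putting it together: epv.kul.naj.gan.jopv.
The second /j/ is in the onset of syllable 5 (/jopv/).

5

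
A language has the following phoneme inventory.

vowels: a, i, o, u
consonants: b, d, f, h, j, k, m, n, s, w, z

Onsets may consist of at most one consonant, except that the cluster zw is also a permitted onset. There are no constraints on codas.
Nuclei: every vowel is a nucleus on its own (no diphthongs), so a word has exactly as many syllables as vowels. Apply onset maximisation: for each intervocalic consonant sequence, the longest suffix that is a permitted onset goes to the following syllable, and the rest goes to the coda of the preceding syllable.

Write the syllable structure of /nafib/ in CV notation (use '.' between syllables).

CV.CVC

The vowels are a, i — 2 nuclei, so 2 syllables.
Between /a/ (V1) and /i/ (V2): /f/ → onset of the next syllable (single consonants are always licit onsets).
So the parse is na.fib.
Mapping each syllable to C/V: /na/ → CV, /fib/ → CVC.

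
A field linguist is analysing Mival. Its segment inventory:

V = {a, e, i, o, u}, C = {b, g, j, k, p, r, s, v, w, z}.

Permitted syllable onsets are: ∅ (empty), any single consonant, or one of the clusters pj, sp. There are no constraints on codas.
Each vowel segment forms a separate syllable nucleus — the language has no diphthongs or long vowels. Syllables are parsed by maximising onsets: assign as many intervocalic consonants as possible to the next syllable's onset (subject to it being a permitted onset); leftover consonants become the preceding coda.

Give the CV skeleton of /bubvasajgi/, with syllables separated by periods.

CVC.CV.CVC.CV

The vowels are u, a, a, i — 4 nuclei, so 4 syllables.
σ1/σ2 boundary: /bv/; trying suffixes from longest down, /v/ is the first permitted one, so coda /b/ | onset /v/.
σ2/σ3 boundary: /s/ → onset of the next syllable (single consonants are always licit onsets).
σ3/σ4 boundary: /jg/ — longest licit onset from the right is /g/, leaving /j/ as coda.
Putting it together: bub.va.saj.gi.
Mapping each syllable to C/V: /bub/ → CVC, /va/ → CV, /saj/ → CVC, /gi/ → CV.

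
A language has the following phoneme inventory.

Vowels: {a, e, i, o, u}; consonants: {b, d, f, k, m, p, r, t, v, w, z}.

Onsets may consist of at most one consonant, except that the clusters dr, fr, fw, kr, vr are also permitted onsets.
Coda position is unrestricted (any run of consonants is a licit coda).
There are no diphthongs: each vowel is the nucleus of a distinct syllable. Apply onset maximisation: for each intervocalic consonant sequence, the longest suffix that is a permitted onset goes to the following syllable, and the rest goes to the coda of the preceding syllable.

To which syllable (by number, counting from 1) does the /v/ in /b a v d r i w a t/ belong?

1

Nuclei (vowels): a, i, a → 3 syllables.
σ1/σ2 boundary: cluster /vdr/ — the longest permitted-onset suffix is /dr/; onset = /dr/, preceding coda = /v/.
σ2/σ3 boundary: just /w/ — single C goes to the following onset.
Result: bav.dri.wat.
The /v/ is in the coda of syllable 1 (/bav/).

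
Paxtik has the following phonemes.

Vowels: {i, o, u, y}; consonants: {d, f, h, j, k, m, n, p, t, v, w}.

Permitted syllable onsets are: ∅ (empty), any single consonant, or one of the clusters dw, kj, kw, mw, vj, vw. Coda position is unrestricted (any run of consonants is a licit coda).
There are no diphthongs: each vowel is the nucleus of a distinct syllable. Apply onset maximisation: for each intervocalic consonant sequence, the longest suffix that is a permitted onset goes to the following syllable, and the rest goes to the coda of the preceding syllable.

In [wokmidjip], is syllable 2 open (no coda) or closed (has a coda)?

closed

The vowels are o, i, i — 3 nuclei, so 3 syllables.
σ1/σ2 boundary: /km/; trying suffixes from longest down, /m/ is the first permitted one, so coda /k/ | onset /m/.
σ2/σ3 boundary: /dj/ — longest licit onset from the right is /j/, leaving /d/ as coda.
So the parse is wok.mid.jip.
Syllable 2 is /mid/ with coda /d/, so it is closed.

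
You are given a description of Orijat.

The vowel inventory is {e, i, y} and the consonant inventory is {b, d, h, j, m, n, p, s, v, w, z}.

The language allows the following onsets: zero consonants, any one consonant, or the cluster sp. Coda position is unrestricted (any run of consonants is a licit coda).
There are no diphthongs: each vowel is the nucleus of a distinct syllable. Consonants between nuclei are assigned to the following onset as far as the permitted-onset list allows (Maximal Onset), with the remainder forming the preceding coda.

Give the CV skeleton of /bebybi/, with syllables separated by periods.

CV.CV.CV

Nuclei (vowels): e, y, i → 3 syllables.
Between /e/ (V1) and /y/ (V2): /b/ is a single consonant, so it becomes the next onset.
Between /y/ (V2) and /i/ (V3): /b/ → onset of the next syllable (single consonants are always licit onsets).
Syllabification: be.by.bi.
Mapping each syllable to C/V: /be/ → CV, /by/ → CV, /bi/ → CV.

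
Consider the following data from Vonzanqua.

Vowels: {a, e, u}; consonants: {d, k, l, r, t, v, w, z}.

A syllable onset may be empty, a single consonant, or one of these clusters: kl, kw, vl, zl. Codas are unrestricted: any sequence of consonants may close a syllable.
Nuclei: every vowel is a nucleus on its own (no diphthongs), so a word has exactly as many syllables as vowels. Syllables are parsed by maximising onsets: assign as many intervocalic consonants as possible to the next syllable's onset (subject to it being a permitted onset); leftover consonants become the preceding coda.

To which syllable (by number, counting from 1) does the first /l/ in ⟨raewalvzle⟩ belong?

Vowels present: a, e, a, e; each is a nucleus, giving 4 syllables.
/a…e/ gap (V1→V2): no consonants, so the boundary falls immediately after /a/.
/e…a/ gap (V2→V3): /w/ is a single consonant, so it becomes the next onset.
/a…e/ gap (V3→V4): /lvzl/ splits as /lv/ + /zl/ (/zl/ is the longest suffix that is a licit onset).
Result: ra.e.walv.zle.
The first /l/ is in the coda of syllable 3 (/walv/).

3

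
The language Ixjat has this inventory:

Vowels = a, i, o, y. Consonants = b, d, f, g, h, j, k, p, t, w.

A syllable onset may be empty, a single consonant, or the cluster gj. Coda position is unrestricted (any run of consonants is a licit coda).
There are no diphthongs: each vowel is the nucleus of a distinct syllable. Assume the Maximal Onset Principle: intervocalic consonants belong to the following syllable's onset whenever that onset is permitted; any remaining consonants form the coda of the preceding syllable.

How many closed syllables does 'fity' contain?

0

Nuclei (vowels): i, y → 2 syllables.
Between /i/ (V1) and /y/ (V2): /t/ is a single consonant, so it becomes the next onset.
So the parse is fi.ty.
Classifying each syllable: /fi/ (open), /ty/ (open).
Closed syllables: 0.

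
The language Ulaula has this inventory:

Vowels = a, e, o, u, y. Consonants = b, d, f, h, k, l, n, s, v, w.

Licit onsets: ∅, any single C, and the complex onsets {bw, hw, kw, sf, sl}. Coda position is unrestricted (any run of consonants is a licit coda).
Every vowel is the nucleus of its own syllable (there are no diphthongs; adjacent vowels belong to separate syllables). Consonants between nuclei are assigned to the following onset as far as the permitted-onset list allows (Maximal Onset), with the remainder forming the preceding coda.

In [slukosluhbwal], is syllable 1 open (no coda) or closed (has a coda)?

open

Nuclei (vowels): u, o, u, a → 4 syllables.
V1 /u/ – V2 /o/: /k/ → onset of the next syllable (single consonants are always licit onsets).
V2 /o/ – V3 /u/: /sl/ — entire cluster is a permitted onset → onset /sl/, coda ∅.
V3 /u/ – V4 /a/: cluster /hbw/ — the longest permitted-onset suffix is /bw/; onset = /bw/, preceding coda = /h/.
Syllabification: slu.ko.sluh.bwal.
Syllable 1 is /slu/; it ends in its nucleus with no coda, so it is open.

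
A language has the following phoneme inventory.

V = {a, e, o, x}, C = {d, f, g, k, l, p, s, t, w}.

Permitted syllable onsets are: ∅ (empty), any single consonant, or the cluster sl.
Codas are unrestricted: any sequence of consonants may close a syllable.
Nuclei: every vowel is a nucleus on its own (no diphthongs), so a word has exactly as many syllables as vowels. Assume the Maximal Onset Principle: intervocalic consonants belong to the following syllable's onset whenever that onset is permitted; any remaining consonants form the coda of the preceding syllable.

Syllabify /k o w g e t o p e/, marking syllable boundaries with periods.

kow.ge.to.pe

Vowels present: o, e, o, e; each is a nucleus, giving 4 syllables.
/o…e/ gap (V1→V2): /wg/ — longest licit onset from the right is /g/, leaving /w/ as coda.
/e…o/ gap (V2→V3): just /t/ — single C goes to the following onset.
/o…e/ gap (V3→V4): /p/ → onset of the next syllable (single consonants are always licit onsets).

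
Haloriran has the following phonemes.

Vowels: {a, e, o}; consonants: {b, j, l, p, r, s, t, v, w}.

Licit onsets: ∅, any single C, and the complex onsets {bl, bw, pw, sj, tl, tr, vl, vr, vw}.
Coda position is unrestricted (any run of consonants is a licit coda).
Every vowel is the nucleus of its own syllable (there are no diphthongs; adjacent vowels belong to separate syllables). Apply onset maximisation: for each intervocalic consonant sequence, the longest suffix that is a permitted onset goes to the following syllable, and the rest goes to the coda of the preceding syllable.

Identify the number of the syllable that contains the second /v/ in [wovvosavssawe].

Nuclei (vowels): o, o, a, a, e → 5 syllables.
/o…o/ gap (V1→V2): /vv/; trying suffixes from longest down, /v/ is the first permitted one, so coda /v/ | onset /v/.
/o…a/ gap (V2→V3): just /s/ — single C goes to the following onset.
/a…a/ gap (V3→V4): cluster /vss/ — the longest permitted-onset suffix is /s/; onset = /s/, preceding coda = /vs/.
/a…e/ gap (V4→V5): /w/ → onset of the next syllable (single consonants are always licit onsets).
Putting it together: wov.vo.savs.sa.we.
The second /v/ is in the onset of syllable 2 (/vo/).

2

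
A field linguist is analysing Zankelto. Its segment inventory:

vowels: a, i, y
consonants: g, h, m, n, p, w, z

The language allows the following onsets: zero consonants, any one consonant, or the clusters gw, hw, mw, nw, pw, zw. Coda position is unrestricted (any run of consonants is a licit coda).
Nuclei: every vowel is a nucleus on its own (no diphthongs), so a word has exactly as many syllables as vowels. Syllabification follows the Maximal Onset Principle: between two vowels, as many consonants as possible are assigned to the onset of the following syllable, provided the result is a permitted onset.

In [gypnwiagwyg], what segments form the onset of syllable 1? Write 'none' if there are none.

Vowels present: y, i, a, y; each is a nucleus, giving 4 syllables.
V1 /y/ – V2 /i/: /pnw/; trying suffixes from longest down, /nw/ is the first permitted one, so coda /p/ | onset /nw/.
V2 /i/ – V3 /a/: nothing intervenes; syllable break is V.V.
V3 /a/ – V4 /y/: /gw/ is a licit onset in full, so it all attaches to the next syllable.
So the parse is gyp.nwi.a.gwyg.
Syllable 1 is /gyp/: onset /g/, nucleus /y/, coda /p/.

g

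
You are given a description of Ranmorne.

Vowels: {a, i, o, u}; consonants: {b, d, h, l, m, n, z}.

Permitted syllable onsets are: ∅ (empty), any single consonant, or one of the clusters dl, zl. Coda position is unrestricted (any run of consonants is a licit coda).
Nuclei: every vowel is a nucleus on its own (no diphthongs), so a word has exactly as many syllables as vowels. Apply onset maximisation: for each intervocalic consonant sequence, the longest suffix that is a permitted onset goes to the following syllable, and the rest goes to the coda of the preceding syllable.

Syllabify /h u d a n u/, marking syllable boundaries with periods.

Vowels present: u, a, u; each is a nucleus, giving 3 syllables.
Between /u/ (V1) and /a/ (V2): just /d/ — single C goes to the following onset.
Between /a/ (V2) and /u/ (V3): /n/ → onset of the next syllable (single consonants are always licit onsets).

hu.da.nu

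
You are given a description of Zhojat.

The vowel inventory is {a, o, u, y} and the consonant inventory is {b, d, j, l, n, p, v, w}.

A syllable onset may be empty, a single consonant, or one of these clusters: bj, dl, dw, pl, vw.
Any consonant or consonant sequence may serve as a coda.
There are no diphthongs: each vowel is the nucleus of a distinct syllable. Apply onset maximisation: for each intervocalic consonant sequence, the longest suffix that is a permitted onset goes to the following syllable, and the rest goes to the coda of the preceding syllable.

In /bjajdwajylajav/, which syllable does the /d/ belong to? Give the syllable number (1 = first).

2

Nuclei (vowels): a, a, y, a, a → 5 syllables.
/a…a/ gap (V1→V2): /jdw/ — longest licit onset from the right is /dw/, leaving /j/ as coda.
/a…y/ gap (V2→V3): /j/ is a single consonant, so it becomes the next onset.
/y…a/ gap (V3→V4): /l/ is a single consonant, so it becomes the next onset.
/a…a/ gap (V4→V5): /j/ is a single consonant, so it becomes the next onset.
Syllabification: bjaj.dwa.jy.la.jav.
The /d/ is in the onset of syllable 2 (/dwa/).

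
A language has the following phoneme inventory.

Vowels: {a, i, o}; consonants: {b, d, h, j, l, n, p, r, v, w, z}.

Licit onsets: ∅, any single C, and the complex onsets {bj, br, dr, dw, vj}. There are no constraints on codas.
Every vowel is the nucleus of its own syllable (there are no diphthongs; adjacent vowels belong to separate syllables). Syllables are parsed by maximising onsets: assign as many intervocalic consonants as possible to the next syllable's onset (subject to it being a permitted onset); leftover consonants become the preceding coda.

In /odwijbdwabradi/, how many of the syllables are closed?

1

The vowels are o, i, a, a, i — 5 nuclei, so 5 syllables.
Between /o/ (V1) and /i/ (V2): cluster /dw/ — /dw/ is itself a permitted onset, so the whole cluster goes right; preceding coda = ∅.
Between /i/ (V2) and /a/ (V3): /jbdw/ splits as /jb/ + /dw/ (/dw/ is the longest suffix that is a licit onset).
Between /a/ (V3) and /a/ (V4): cluster /br/ — /br/ is itself a permitted onset, so the whole cluster goes right; preceding coda = ∅.
Between /a/ (V4) and /i/ (V5): just /d/ — single C goes to the following onset.
Putting it together: o.dwijb.dwa.bra.di.
Classifying each syllable: /o/ (open), /dwijb/ (closed), /dwa/ (open), /bra/ (open), /di/ (open).
Closed syllables: 1.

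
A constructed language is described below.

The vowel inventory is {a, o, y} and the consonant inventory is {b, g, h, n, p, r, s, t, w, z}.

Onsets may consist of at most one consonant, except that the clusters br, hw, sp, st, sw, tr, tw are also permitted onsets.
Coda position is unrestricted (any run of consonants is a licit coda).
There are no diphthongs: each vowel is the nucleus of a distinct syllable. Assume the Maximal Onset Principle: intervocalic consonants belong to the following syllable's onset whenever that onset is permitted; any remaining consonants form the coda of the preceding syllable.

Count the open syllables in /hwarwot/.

0

The vowels are a, o — 2 nuclei, so 2 syllables.
Between /a/ (V1) and /o/ (V2): cluster /rw/ — the longest permitted-onset suffix is /w/; onset = /w/, preceding coda = /r/.
So the parse is hwar.wot.
Classifying each syllable: /hwar/ (closed), /wot/ (closed).
Open syllables: 0.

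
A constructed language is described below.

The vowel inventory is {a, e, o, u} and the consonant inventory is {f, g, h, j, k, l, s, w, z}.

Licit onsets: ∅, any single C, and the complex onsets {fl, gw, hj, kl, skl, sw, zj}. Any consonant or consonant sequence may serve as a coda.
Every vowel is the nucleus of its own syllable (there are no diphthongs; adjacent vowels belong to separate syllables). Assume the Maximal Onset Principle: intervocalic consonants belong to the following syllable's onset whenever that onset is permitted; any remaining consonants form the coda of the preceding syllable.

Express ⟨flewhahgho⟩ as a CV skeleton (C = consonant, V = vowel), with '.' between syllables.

Vowels present: e, a, o; each is a nucleus, giving 3 syllables.
σ1/σ2 boundary: /wh/; trying suffixes from longest down, /h/ is the first permitted one, so coda /w/ | onset /h/.
σ2/σ3 boundary: cluster /hgh/ — the longest permitted-onset suffix is /h/; onset = /h/, preceding coda = /hg/.
So the parse is flew.hahg.ho.
Mapping each syllable to C/V: /flew/ → CCVC, /hahg/ → CVCC, /ho/ → CV.

CCVC.CVCC.CV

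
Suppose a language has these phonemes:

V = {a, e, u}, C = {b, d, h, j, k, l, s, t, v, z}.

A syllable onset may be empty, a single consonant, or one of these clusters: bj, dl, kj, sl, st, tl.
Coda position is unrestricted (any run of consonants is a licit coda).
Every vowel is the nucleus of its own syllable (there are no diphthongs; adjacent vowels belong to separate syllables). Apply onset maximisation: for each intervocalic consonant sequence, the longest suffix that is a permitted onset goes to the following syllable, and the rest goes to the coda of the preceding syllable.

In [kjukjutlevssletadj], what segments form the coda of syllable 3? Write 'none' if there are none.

vs

Nuclei (vowels): u, u, e, e, a → 5 syllables.
Between /u/ (V1) and /u/ (V2): /kj/ is a licit onset in full, so it all attaches to the next syllable.
Between /u/ (V2) and /e/ (V3): cluster /tl/ — /tl/ is itself a permitted onset, so the whole cluster goes right; preceding coda = ∅.
Between /e/ (V3) and /e/ (V4): cluster /vssl/ — the longest permitted-onset suffix is /sl/; onset = /sl/, preceding coda = /vs/.
Between /e/ (V4) and /a/ (V5): /t/ → onset of the next syllable (single consonants are always licit onsets).
Putting it together: kju.kju.tlevs.sle.tadj.
Syllable 3 is /tlevs/: onset /tl/, nucleus /e/, coda /vs/.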